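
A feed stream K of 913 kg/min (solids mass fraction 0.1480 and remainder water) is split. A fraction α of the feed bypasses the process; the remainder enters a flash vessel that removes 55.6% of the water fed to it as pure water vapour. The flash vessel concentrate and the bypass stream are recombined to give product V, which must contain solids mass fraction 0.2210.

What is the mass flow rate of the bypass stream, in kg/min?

276.4 kg/min

All 913×0.148 = 135.12 kg/min of solids reaches V, so V = 135.12/0.221 = 611.42 kg/min and vapour = 301.58 kg/min.
The evaporator receives (1−α)·913 of feed at 0.852 water and removes 0.556 of that water:
0.556×0.852×(1−α)×913 = 301.58
(1−α) = 301.58/432.5 = 0.6973;  α = 0.3027.
Bypass flow = 0.3027×913 = 276.37 kg/min.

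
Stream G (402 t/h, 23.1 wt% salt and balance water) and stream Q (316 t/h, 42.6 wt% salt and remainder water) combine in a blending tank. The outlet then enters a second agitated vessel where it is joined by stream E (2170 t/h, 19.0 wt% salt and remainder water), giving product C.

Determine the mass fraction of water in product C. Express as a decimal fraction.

0.7785

Overall, product flow = 2888 t/h.
water in = 402×0.769 + 316×0.574 + 2170×0.810 = 2248.2 t/h.
water fraction in C = 0.7785.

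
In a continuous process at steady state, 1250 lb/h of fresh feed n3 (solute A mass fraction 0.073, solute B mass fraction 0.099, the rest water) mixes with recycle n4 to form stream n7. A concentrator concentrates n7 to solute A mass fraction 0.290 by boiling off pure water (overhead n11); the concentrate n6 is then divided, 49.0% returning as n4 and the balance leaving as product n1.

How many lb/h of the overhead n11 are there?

Overall solute A balance (none leaves overhead): solute A in fresh feed = solute A in product, i.e. 1250×0.073 = (1−0.490)·n6·0.290.
n6 = 91.25/(0.290×0.510) = 616.97 lb/h.
Recycle n4 = 0.490×616.97 = 302.32 lb/h.
Combined feed n7 = 1250 + 302.32 = 1552.3 lb/h.
Overhead n11 = n7 − n6 = 1552.3 − 616.97 = 935.34 lb/h.

935.3 lb/h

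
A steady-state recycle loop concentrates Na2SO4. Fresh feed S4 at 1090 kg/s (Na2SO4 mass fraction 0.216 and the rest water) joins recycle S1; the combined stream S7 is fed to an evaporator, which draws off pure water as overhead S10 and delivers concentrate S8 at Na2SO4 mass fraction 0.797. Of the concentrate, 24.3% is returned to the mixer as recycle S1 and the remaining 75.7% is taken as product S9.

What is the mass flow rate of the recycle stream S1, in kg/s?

94.83 kg/s

Overall Na2SO4 balance (none leaves overhead): Na2SO4 in fresh feed = Na2SO4 in product, i.e. 1090×0.216 = (1−0.243)·S8·0.797.
S8 = 235.44/(0.797×0.757) = 390.23 kg/s.
Recycle S1 = 0.243×390.23 = 94.827 kg/s.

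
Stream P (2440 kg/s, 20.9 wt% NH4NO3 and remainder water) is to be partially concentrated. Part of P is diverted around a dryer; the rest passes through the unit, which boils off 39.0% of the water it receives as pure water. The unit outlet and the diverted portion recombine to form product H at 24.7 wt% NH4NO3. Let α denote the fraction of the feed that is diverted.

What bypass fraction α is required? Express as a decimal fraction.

0.501

All 2440×0.209 = 509.96 kg/s of NH4NO3 reaches H, so H = 509.96/0.247 = 2064.6 kg/s and vapour = 375.38 kg/s.
The evaporator receives (1−α)·2440 of feed at 0.791 water and removes 0.390 of that water:
0.390×0.791×(1−α)×2440 = 375.38
(1−α) = 375.38/752.72 = 0.4987;  α = 0.5013.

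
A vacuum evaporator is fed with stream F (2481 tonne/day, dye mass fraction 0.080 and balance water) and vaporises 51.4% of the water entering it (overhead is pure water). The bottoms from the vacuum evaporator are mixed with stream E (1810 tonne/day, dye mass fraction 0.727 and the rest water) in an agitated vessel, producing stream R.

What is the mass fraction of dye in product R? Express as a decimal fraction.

Vapour removed = 0.514×0.920×2481 = 1173.2 tonne/day; concentrate = 1307.8 tonne/day.
dye reaching the mixer = 198.48 (from concentrate) + 1810×0.727 = 1514.3 tonne/day.
Product flow = 1307.8 + 1810 = 3117.8 tonne/day; dye fraction = 0.486.

0.486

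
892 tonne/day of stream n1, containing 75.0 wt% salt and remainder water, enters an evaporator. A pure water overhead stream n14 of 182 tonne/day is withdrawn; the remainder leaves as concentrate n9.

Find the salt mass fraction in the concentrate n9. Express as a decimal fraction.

salt is not removed: 892×0.750 = 669 tonne/day of salt enters n9.
Concentrate = 892 − 182 = 710 tonne/day.
Mass fraction = 669/710 = 0.942.

0.942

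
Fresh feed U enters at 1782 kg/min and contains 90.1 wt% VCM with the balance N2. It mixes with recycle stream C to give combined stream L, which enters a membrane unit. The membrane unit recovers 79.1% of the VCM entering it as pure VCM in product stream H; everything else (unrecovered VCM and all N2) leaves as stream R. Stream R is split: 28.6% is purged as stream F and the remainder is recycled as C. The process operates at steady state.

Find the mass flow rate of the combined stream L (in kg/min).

N2 enters only via U and leaves only via the purge: 1782×0.099 = 0.286×(N2 in R), and the membrane unit passes all N2, so N2 in L = N2 in R = 616.85 kg/min.
VCM in L: m_A = 1782×0.901 + (1−0.286)·(1−0.791)·m_A, so m_A = 1605.6/0.8508 = 1887.2 kg/min.
L = 1887.2 + 616.85 = 2504 kg/min.

2504 kg/min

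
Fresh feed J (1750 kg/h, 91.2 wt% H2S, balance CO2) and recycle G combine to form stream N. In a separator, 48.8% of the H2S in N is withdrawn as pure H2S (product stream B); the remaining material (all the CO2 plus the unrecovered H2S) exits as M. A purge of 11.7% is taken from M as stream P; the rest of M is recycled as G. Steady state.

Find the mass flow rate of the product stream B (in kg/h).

1422 kg/h

H2S in N: m_A = 1750×0.912 + (1−0.117)·(1−0.488)·m_A, so m_A = 1596/0.5479 = 2912.9 kg/h.
Product B = 0.488×2912.9 = 1421.5 kg/h.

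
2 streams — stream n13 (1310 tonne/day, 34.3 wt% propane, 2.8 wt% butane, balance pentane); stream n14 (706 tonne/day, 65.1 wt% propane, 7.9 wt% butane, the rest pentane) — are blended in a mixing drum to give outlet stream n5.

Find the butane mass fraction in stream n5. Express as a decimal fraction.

Total flow out = 1310 + 706 = 2016 tonne/day.
butane in = 1310×0.028 + 706×0.079 = 92.454 tonne/day.
butane mass fraction in n5 = 92.454/2016 = 0.046.

0.046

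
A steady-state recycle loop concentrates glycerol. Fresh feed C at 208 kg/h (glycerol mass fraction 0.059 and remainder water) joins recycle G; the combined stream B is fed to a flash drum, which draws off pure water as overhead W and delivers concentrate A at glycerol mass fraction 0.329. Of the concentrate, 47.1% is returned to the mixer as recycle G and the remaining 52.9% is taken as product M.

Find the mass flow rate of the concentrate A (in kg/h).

70.51 kg/h

Overall glycerol balance (none leaves overhead): glycerol in fresh feed = glycerol in product, i.e. 208×0.059 = (1−0.471)·A·0.329.
A = 12.272/(0.329×0.529) = 70.512 kg/h.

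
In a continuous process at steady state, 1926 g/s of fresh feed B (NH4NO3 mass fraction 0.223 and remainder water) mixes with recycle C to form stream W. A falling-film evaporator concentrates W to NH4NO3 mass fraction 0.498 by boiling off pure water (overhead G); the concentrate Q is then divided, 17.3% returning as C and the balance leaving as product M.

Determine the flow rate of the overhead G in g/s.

1064 g/s

Overall NH4NO3 balance (none leaves overhead): NH4NO3 in fresh feed = NH4NO3 in product, i.e. 1926×0.223 = (1−0.173)·Q·0.498.
Q = 429.5/(0.498×0.827) = 1042.9 g/s.
Recycle C = 0.173×1042.9 = 180.41 g/s.
Combined feed W = 1926 + 180.41 = 2106.4 g/s.
Overhead G = W − Q = 2106.4 − 1042.9 = 1063.6 g/s.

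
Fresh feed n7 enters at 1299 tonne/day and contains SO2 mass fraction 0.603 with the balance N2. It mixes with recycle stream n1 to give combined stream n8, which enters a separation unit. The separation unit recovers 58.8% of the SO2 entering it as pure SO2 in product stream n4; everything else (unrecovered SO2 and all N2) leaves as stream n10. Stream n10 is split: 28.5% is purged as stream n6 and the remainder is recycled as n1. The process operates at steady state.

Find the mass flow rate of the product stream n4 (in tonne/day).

SO2 in n8: m_A = 1299×0.603 + (1−0.285)·(1−0.588)·m_A, so m_A = 783.3/0.7054 = 1110.4 tonne/day.
Product n4 = 0.588×1110.4 = 652.91 tonne/day.

652.9 tonne/day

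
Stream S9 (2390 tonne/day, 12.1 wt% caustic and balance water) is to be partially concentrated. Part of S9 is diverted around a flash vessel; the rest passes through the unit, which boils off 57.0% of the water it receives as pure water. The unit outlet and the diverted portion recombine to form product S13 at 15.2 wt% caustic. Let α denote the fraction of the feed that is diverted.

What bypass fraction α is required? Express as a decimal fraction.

All 2390×0.121 = 289.19 tonne/day of caustic reaches S13, so S13 = 289.19/0.152 = 1902.6 tonne/day and vapour = 487.43 tonne/day.
The evaporator receives (1−α)·2390 of feed at 0.879 water and removes 0.570 of that water:
0.570×0.879×(1−α)×2390 = 487.43
(1−α) = 487.43/1197.5 = 0.4071;  α = 0.5929.

0.593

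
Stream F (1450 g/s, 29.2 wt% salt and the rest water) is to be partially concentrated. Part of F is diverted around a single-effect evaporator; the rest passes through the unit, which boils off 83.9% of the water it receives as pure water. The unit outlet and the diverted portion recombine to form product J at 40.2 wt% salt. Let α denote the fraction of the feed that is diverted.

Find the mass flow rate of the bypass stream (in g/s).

782.1 g/s

All 1450×0.292 = 423.4 g/s of salt reaches J, so J = 423.4/0.402 = 1053.2 g/s and vapour = 396.77 g/s.
The evaporator receives (1−α)·1450 of feed at 0.708 water and removes 0.839 of that water:
0.839×0.708×(1−α)×1450 = 396.77
(1−α) = 396.77/861.32 = 0.4607;  α = 0.5393.
Bypass flow = 0.5393×1450 = 782.06 g/s.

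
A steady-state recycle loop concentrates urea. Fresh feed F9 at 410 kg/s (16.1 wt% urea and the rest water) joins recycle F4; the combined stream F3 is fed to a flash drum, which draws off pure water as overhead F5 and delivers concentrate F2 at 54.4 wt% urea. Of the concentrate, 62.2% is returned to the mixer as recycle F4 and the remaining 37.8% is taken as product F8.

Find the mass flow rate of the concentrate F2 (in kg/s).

Overall urea balance (none leaves overhead): urea in fresh feed = urea in product, i.e. 410×0.161 = (1−0.622)·F2·0.544.
F2 = 66.01/(0.544×0.378) = 321.01 kg/s.

321 kg/s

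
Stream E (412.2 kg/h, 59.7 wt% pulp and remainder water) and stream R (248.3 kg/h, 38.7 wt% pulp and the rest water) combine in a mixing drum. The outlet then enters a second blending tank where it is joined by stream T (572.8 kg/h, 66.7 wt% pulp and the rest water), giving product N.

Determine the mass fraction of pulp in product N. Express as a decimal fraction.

Overall, product flow = 1233.3 kg/h.
pulp in = 412.2×0.597 + 248.3×0.387 + 572.8×0.667 = 724.23 kg/h.
pulp fraction in N = 0.587.

0.587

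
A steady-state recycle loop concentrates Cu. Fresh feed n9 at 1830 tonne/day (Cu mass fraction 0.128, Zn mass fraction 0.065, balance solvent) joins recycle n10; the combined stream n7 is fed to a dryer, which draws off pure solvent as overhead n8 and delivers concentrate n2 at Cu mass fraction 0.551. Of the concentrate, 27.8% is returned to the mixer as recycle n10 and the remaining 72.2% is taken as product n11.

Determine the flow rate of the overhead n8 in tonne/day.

1405 tonne/day

Overall Cu balance (none leaves overhead): Cu in fresh feed = Cu in product, i.e. 1830×0.128 = (1−0.278)·n2·0.551.
n2 = 234.24/(0.551×0.722) = 588.81 tonne/day.
Recycle n10 = 0.278×588.81 = 163.69 tonne/day.
Combined feed n7 = 1830 + 163.69 = 1993.7 tonne/day.
Overhead n8 = n7 − n2 = 1993.7 − 588.81 = 1404.9 tonne/day.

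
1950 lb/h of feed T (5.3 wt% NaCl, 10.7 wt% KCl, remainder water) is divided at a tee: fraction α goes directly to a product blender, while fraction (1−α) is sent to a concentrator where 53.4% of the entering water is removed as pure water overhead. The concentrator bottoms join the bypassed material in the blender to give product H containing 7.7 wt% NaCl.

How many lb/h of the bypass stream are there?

All 1950×0.053 = 103.35 lb/h of NaCl reaches H, so H = 103.35/0.077 = 1342.2 lb/h and vapour = 607.79 lb/h.
The evaporator receives (1−α)·1950 of feed at 0.840 water and removes 0.534 of that water:
0.534×0.840×(1−α)×1950 = 607.79
(1−α) = 607.79/874.69 = 0.6949;  α = 0.3051.
Bypass flow = 0.3051×1950 = 595.01 lb/h.

595 lb/h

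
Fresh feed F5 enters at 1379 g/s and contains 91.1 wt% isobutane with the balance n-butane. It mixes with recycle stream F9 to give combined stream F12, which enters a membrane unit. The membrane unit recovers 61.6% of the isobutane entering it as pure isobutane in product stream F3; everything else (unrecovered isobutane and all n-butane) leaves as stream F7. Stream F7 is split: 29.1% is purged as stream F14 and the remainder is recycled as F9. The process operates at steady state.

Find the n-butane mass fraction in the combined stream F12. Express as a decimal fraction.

0.1963

n-butane enters only via F5 and leaves only via the purge: 1379×0.089 = 0.291×(n-butane in F7), and the membrane unit passes all n-butane, so n-butane in F12 = n-butane in F7 = 421.76 g/s.
isobutane in F12: m_A = 1379×0.911 + (1−0.291)·(1−0.616)·m_A, so m_A = 1256.3/0.7277 = 1726.3 g/s.
F12 = 1726.3 + 421.76 = 2148 g/s.
n-butane fraction in F12 = 421.76/2148 = 0.1963.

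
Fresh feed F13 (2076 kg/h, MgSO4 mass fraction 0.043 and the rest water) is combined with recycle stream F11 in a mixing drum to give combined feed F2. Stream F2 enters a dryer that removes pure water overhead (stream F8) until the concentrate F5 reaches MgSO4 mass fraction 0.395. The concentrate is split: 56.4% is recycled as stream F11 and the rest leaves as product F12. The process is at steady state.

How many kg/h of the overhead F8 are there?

Overall MgSO4 balance (none leaves overhead): MgSO4 in fresh feed = MgSO4 in product, i.e. 2076×0.043 = (1−0.564)·F5·0.395.
F5 = 89.268/(0.395×0.436) = 518.34 kg/h.
Recycle F11 = 0.564×518.34 = 292.34 kg/h.
Combined feed F2 = 2076 + 292.34 = 2368.3 kg/h.
Overhead F8 = F2 − F5 = 2368.3 − 518.34 = 1850 kg/h.

1850 kg/h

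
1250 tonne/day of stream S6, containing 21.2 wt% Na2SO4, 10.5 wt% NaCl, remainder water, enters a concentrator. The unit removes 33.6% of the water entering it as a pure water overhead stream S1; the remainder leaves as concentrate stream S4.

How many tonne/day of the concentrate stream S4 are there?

water entering = 1250×0.683 = 853.75 tonne/day; overhead removed = 0.336×853.75 = 286.86 tonne/day.
Concentrate = 1250 − 286.86 = 963.14 tonne/day.

963.1 tonne/day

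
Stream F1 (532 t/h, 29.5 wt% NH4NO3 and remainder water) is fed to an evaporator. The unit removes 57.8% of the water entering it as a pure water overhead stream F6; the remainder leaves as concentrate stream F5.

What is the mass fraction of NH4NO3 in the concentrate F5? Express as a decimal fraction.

NH4NO3 is not removed: 532×0.295 = 156.94 t/h of NH4NO3 enters F5.
water entering = 532×0.705 = 375.06 t/h; overhead removed = 0.578×375.06 = 216.78 t/h.
Concentrate = 532 − 216.78 = 315.22 t/h.
Mass fraction = 156.94/315.22 = 0.498.

0.498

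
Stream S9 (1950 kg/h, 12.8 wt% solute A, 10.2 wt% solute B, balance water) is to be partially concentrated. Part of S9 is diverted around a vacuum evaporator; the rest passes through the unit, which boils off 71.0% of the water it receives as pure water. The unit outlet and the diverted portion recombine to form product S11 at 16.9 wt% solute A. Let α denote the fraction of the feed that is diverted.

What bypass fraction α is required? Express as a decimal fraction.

All 1950×0.128 = 249.6 kg/h of solute A reaches S11, so S11 = 249.6/0.169 = 1476.9 kg/h and vapour = 473.08 kg/h.
The evaporator receives (1−α)·1950 of feed at 0.770 water and removes 0.710 of that water:
0.710×0.770×(1−α)×1950 = 473.08
(1−α) = 473.08/1066.1 = 0.4438;  α = 0.5562.

0.556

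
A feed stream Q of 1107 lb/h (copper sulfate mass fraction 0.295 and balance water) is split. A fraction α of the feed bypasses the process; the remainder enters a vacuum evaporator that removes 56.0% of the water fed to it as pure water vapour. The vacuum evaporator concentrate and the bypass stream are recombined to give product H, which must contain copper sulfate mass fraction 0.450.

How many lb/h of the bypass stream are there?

All 1107×0.295 = 326.56 lb/h of copper sulfate reaches H, so H = 326.56/0.450 = 725.7 lb/h and vapour = 381.3 lb/h.
The evaporator receives (1−α)·1107 of feed at 0.705 water and removes 0.560 of that water:
0.560×0.705×(1−α)×1107 = 381.3
(1−α) = 381.3/437.04 = 0.8725;  α = 0.1275.
Bypass flow = 0.1275×1107 = 141.19 lb/h.

141.2 lb/h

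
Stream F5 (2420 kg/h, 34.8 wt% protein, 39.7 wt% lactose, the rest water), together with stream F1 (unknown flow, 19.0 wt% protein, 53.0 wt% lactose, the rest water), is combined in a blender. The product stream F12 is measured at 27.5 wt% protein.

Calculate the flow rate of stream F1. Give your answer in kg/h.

2078 kg/h

Let F1 be the unknown flow. Total out = 2420 + F1.
protein balance: 842.16 + 0.190·F1 = 0.275·(2420 + F1)
(0.190 − 0.275)·F1 = 0.275×2420 − 842.16 = -176.66
F1 = -176.66 / -0.085 = 2078.4 kg/h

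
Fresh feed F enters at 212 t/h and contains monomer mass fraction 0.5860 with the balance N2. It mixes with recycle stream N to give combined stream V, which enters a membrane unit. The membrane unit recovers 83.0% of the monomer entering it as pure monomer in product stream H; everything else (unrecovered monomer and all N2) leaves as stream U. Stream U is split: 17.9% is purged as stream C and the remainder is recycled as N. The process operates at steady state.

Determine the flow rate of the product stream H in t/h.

monomer in V: m_A = 212×0.586 + (1−0.179)·(1−0.830)·m_A, so m_A = 124.23/0.8604 = 144.38 t/h.
Product H = 0.830×144.38 = 119.84 t/h.

119.8 t/h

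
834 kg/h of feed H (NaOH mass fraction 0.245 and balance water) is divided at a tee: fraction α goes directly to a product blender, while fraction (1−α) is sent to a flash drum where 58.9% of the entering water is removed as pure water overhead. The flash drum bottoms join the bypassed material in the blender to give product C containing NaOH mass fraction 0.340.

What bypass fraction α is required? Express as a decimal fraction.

0.372

All 834×0.245 = 204.33 kg/h of NaOH reaches C, so C = 204.33/0.340 = 600.97 kg/h and vapour = 233.03 kg/h.
The evaporator receives (1−α)·834 of feed at 0.755 water and removes 0.589 of that water:
0.589×0.755×(1−α)×834 = 233.03
(1−α) = 233.03/370.88 = 0.6283;  α = 0.3717.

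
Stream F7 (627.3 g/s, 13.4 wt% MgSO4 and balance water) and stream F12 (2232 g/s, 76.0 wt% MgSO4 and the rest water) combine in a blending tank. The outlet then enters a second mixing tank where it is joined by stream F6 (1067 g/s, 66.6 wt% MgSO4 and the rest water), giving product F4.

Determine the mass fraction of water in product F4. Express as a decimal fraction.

Overall, product flow = 3926.3 g/s.
water in = 627.3×0.866 + 2232×0.240 + 1067×0.334 = 1435.3 g/s.
water fraction in F4 = 0.3656.

0.3656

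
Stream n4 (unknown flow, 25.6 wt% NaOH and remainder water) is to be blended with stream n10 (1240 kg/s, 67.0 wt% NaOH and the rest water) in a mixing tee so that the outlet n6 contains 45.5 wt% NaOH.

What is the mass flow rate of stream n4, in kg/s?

Let n4 be the unknown flow. Total out = 1240 + n4.
NaOH balance: 830.8 + 0.256·n4 = 0.455·(1240 + n4)
(0.256 − 0.455)·n4 = 0.455×1240 − 830.8 = -266.6
n4 = -266.6 / -0.199 = 1339.7 kg/s

1340 kg/s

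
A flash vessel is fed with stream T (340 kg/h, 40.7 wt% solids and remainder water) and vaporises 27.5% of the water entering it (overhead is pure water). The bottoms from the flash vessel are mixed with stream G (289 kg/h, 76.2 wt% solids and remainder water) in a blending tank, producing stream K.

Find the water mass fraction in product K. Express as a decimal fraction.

0.375

Vapour removed = 0.275×0.593×340 = 55.446 kg/h; concentrate = 284.55 kg/h.
water reaching the mixer = 146.17 (from concentrate) + 289×0.238 = 214.96 kg/h.
Product flow = 284.55 + 289 = 573.55 kg/h; water fraction = 0.375.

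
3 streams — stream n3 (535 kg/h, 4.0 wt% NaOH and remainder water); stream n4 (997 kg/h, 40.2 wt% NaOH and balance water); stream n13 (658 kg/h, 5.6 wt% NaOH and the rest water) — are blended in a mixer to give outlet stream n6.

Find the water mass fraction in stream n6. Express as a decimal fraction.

Total flow out = 535 + 997 + 658 = 2190 kg/h.
water in = 535×0.960 + 997×0.598 + 658×0.944 = 1731 kg/h.
water mass fraction in n6 = 1731/2190 = 0.7904.

0.7904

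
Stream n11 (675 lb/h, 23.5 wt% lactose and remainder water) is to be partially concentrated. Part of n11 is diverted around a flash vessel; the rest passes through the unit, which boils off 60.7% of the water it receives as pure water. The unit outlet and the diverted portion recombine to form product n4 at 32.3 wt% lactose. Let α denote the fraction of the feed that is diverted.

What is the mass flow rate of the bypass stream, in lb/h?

279 lb/h

All 675×0.235 = 158.62 lb/h of lactose reaches n4, so n4 = 158.62/0.323 = 491.1 lb/h and vapour = 183.9 lb/h.
The evaporator receives (1−α)·675 of feed at 0.765 water and removes 0.607 of that water:
0.607×0.765×(1−α)×675 = 183.9
(1−α) = 183.9/313.44 = 0.5867;  α = 0.4133.
Bypass flow = 0.4133×675 = 278.96 lb/h.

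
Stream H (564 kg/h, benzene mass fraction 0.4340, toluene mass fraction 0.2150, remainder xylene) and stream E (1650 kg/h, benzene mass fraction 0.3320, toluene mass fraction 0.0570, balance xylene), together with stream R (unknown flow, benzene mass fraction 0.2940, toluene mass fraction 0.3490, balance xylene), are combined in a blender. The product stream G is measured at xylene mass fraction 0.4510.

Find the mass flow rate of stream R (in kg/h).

Let R be the unknown flow. Total out = 2214 + R.
xylene balance: 1206.1 + 0.357·R = 0.451·(2214 + R)
(0.357 − 0.451)·R = 0.451×2214 − 1206.1 = -207.6
R = -207.6 / -0.094 = 2208.5 kg/h

2209 kg/h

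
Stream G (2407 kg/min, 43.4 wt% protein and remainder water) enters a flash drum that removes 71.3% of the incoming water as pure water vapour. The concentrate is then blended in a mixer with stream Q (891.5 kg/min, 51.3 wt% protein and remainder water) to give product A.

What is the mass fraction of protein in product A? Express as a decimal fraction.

0.6454

Vapour removed = 0.713×0.566×2407 = 971.36 kg/min; concentrate = 1435.6 kg/min.
protein reaching the mixer = 1044.6 (from concentrate) + 891.5×0.513 = 1502 kg/min.
Product flow = 1435.6 + 891.5 = 2327.1 kg/min; protein fraction = 0.6454.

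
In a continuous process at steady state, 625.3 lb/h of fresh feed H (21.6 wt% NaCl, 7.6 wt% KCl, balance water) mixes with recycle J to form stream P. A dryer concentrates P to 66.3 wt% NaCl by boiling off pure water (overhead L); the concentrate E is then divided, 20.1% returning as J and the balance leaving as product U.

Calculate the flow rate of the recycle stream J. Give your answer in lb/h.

51.25 lb/h

Overall NaCl balance (none leaves overhead): NaCl in fresh feed = NaCl in product, i.e. 625.3×0.216 = (1−0.201)·E·0.663.
E = 135.06/(0.663×0.799) = 254.97 lb/h.
Recycle J = 0.201×254.97 = 51.248 lb/h.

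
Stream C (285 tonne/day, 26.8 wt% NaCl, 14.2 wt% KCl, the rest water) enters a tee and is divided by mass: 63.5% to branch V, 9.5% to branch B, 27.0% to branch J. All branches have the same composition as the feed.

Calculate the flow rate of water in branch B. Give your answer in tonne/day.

15.97 tonne/day

Branch B total = 0.095×285 = 27.075 tonne/day.
water in B = 0.590×27.075 = 15.974 tonne/day.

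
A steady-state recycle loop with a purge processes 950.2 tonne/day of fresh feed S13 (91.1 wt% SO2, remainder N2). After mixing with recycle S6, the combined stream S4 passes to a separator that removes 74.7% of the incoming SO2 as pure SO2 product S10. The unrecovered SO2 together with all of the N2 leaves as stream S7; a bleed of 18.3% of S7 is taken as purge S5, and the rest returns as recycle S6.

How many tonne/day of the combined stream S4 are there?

N2 enters only via S13 and leaves only via the purge: 950.2×0.089 = 0.183×(N2 in S7), and the separator passes all N2, so N2 in S4 = N2 in S7 = 462.12 tonne/day.
SO2 in S4: m_A = 950.2×0.911 + (1−0.183)·(1−0.747)·m_A, so m_A = 865.63/0.7933 = 1091.2 tonne/day.
S4 = 1091.2 + 462.12 = 1553.3 tonne/day.

1553 tonne/day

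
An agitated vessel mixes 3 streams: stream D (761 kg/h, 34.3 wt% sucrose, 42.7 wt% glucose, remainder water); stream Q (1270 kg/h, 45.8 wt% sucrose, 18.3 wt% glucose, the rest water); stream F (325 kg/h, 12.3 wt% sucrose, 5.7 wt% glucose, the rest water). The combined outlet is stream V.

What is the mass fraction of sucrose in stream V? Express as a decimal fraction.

0.375

Total flow out = 761 + 1270 + 325 = 2356 kg/h.
sucrose in = 761×0.343 + 1270×0.458 + 325×0.123 = 882.66 kg/h.
sucrose mass fraction in V = 882.66/2356 = 0.375.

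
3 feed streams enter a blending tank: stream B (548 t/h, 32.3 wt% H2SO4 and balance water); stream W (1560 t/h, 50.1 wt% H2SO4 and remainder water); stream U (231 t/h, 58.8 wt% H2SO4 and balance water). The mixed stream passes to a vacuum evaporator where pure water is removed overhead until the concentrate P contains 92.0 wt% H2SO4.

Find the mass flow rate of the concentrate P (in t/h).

1190 t/h

H2SO4 entering = 548×0.323 + 1560×0.501 + 231×0.588 = 1094.4 t/h.
All H2SO4 reports to P, so P = 1094.4/0.920 = 1189.6 t/h.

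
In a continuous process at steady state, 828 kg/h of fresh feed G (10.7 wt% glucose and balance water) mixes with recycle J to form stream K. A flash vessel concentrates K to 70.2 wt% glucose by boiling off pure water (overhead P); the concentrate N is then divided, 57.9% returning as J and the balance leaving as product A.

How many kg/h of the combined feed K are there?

Overall glucose balance (none leaves overhead): glucose in fresh feed = glucose in product, i.e. 828×0.107 = (1−0.579)·N·0.702.
N = 88.596/(0.702×0.421) = 299.77 kg/h.
Recycle J = 0.579×299.77 = 173.57 kg/h.
Combined feed K = 828 + 173.57 = 1001.6 kg/h.

1002 kg/h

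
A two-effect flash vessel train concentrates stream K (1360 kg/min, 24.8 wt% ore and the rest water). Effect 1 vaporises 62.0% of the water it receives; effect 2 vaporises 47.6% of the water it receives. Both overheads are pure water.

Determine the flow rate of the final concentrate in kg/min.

540.9 kg/min

water in feed = 1360×0.752 = 1022.7 kg/min.
After stage 1: water left = (1−0.620)×1022.7 = 388.63; stream total = 725.91 kg/min.
After stage 2: water left = (1−0.476)×388.63 = 203.64; final concentrate = 540.92 kg/min.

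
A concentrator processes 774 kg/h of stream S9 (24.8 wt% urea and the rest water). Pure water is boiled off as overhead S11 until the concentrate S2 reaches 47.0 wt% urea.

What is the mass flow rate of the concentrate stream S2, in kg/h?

408.4 kg/h

urea is conserved: 774×0.248 = 191.95 kg/h all reports to the concentrate.
Concentrate = 191.95/(target fraction) = 408.41 kg/h.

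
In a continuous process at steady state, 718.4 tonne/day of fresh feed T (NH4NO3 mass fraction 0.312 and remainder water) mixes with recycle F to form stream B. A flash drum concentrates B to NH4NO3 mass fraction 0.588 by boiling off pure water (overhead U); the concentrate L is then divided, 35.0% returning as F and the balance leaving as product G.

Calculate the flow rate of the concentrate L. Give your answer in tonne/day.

Overall NH4NO3 balance (none leaves overhead): NH4NO3 in fresh feed = NH4NO3 in product, i.e. 718.4×0.312 = (1−0.350)·L·0.588.
L = 224.14/(0.588×0.650) = 586.45 tonne/day.

586.4 tonne/day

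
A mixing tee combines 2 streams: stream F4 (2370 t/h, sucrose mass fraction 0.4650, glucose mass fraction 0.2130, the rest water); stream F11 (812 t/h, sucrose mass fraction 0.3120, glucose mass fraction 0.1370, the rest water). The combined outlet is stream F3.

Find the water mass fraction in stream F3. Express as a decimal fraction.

Total flow out = 2370 + 812 = 3182 t/h.
water in = 2370×0.322 + 812×0.551 = 1210.6 t/h.
water mass fraction in F3 = 1210.6/3182 = 0.3804.

0.3804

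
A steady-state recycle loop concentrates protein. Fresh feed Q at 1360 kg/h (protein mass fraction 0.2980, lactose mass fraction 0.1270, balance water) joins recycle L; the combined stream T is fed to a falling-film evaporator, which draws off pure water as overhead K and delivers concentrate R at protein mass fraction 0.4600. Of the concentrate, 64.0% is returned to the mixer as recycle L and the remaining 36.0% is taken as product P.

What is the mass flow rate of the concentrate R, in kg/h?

Overall protein balance (none leaves overhead): protein in fresh feed = protein in product, i.e. 1360×0.298 = (1−0.640)·R·0.460.
R = 405.28/(0.460×0.360) = 2447.3 kg/h.

2447 kg/h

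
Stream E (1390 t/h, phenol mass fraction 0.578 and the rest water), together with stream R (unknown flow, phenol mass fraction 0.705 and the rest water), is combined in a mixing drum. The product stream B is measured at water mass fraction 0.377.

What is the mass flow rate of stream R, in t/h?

Let R be the unknown flow. Total out = 1390 + R.
water balance: 586.58 + 0.295·R = 0.377·(1390 + R)
(0.295 − 0.377)·R = 0.377×1390 − 586.58 = -62.55
R = -62.55 / -0.082 = 762.8 t/h

762.8 t/h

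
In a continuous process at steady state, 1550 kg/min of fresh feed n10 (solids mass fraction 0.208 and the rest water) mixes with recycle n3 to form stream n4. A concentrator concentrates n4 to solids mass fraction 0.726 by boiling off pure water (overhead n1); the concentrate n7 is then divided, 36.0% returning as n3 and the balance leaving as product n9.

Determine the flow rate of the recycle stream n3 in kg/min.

Overall solids balance (none leaves overhead): solids in fresh feed = solids in product, i.e. 1550×0.208 = (1−0.360)·n7·0.726.
n7 = 322.4/(0.726×0.640) = 693.87 kg/min.
Recycle n3 = 0.360×693.87 = 249.79 kg/min.

249.8 kg/min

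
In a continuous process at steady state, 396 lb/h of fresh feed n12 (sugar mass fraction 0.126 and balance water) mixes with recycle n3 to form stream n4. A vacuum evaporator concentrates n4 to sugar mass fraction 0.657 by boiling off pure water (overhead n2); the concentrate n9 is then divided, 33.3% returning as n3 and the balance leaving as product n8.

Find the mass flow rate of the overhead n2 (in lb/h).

320.1 lb/h

Overall sugar balance (none leaves overhead): sugar in fresh feed = sugar in product, i.e. 396×0.126 = (1−0.333)·n9·0.657.
n9 = 49.896/(0.657×0.667) = 113.86 lb/h.
Recycle n3 = 0.333×113.86 = 37.916 lb/h.
Combined feed n4 = 396 + 37.916 = 433.92 lb/h.
Overhead n2 = n4 − n9 = 433.92 − 113.86 = 320.05 lb/h.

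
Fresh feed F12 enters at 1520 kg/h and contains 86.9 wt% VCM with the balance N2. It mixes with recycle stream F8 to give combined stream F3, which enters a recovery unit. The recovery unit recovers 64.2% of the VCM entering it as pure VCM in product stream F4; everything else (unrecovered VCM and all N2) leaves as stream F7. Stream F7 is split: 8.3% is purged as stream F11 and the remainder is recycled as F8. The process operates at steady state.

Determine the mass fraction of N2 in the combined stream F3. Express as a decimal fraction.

0.5495

N2 enters only via F12 and leaves only via the purge: 1520×0.131 = 0.083×(N2 in F7), and the recovery unit passes all N2, so N2 in F3 = N2 in F7 = 2399 kg/h.
VCM in F3: m_A = 1520×0.869 + (1−0.083)·(1−0.642)·m_A, so m_A = 1320.9/0.6717 = 1966.4 kg/h.
F3 = 1966.4 + 2399 = 4365.5 kg/h.
N2 fraction in F3 = 2399/4365.5 = 0.5495.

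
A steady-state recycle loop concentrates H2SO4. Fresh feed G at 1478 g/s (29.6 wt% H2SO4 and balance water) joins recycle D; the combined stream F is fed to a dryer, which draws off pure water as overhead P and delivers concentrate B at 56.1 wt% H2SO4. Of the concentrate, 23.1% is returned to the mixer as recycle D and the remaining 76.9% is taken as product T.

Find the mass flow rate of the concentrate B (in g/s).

Overall H2SO4 balance (none leaves overhead): H2SO4 in fresh feed = H2SO4 in product, i.e. 1478×0.296 = (1−0.231)·B·0.561.
B = 437.49/(0.561×0.769) = 1014.1 g/s.

1014 g/s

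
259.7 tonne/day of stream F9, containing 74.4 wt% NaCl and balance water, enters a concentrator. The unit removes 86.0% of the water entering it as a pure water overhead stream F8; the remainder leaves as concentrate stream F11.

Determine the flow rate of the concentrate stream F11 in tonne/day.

water entering = 259.7×0.256 = 66.483 tonne/day; overhead removed = 0.860×66.483 = 57.176 tonne/day.
Concentrate = 259.7 − 57.176 = 202.52 tonne/day.

202.5 tonne/day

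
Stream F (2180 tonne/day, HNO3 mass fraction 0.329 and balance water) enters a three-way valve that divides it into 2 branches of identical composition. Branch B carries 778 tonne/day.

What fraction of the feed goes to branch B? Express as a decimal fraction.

0.357

Fraction to B = 778/2180 = 0.3569.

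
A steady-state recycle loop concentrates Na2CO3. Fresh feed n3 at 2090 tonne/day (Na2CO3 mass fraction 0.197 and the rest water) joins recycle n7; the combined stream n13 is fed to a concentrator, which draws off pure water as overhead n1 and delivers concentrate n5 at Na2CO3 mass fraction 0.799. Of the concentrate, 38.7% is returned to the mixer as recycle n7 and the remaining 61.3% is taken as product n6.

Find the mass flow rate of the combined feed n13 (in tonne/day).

2415 tonne/day

Overall Na2CO3 balance (none leaves overhead): Na2CO3 in fresh feed = Na2CO3 in product, i.e. 2090×0.197 = (1−0.387)·n5·0.799.
n5 = 411.73/(0.799×0.613) = 840.63 tonne/day.
Recycle n7 = 0.387×840.63 = 325.32 tonne/day.
Combined feed n13 = 2090 + 325.32 = 2415.3 tonne/day.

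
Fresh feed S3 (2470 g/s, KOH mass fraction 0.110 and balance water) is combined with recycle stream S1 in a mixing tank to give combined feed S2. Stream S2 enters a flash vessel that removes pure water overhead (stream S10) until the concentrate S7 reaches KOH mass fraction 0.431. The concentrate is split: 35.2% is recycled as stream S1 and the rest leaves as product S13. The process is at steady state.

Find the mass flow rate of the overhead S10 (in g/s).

1840 g/s

Overall KOH balance (none leaves overhead): KOH in fresh feed = KOH in product, i.e. 2470×0.110 = (1−0.352)·S7·0.431.
S7 = 271.7/(0.431×0.648) = 972.83 g/s.
Recycle S1 = 0.352×972.83 = 342.44 g/s.
Combined feed S2 = 2470 + 342.44 = 2812.4 g/s.
Overhead S10 = S2 − S7 = 2812.4 − 972.83 = 1839.6 g/s.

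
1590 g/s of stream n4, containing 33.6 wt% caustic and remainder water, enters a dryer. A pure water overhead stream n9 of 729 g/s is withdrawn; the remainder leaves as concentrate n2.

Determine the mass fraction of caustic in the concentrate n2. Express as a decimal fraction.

0.6205

caustic is not removed: 1590×0.336 = 534.24 g/s of caustic enters n2.
Concentrate = 1590 − 729 = 861 g/s.
Mass fraction = 534.24/861 = 0.6205.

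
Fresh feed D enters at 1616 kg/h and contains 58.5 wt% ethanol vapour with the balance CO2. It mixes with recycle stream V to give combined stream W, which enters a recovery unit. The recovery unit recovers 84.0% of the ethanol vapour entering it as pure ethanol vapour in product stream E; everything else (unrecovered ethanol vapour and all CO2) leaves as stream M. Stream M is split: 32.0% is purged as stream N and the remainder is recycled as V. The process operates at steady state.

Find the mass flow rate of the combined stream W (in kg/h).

3157 kg/h

CO2 enters only via D and leaves only via the purge: 1616×0.415 = 0.320×(CO2 in M), and the recovery unit passes all CO2, so CO2 in W = CO2 in M = 2095.8 kg/h.
ethanol vapour in W: m_A = 1616×0.585 + (1−0.320)·(1−0.840)·m_A, so m_A = 945.36/0.8912 = 1060.8 kg/h.
W = 1060.8 + 2095.8 = 3156.5 kg/h.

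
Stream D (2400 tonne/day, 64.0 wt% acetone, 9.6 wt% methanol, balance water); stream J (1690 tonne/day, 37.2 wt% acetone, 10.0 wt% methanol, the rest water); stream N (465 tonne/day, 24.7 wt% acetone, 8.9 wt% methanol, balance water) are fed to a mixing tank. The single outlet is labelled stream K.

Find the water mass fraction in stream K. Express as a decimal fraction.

Total flow out = 2400 + 1690 + 465 = 4555 tonne/day.
water in = 2400×0.264 + 1690×0.528 + 465×0.664 = 1834.7 tonne/day.
water mass fraction in K = 1834.7/4555 = 0.4028.

0.4028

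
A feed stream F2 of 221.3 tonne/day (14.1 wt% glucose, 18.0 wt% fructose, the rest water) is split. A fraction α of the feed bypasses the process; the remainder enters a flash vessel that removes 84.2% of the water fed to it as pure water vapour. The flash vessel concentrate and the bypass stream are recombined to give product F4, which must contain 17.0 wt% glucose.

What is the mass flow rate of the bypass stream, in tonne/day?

All 221.3×0.141 = 31.203 tonne/day of glucose reaches F4, so F4 = 31.203/0.170 = 183.55 tonne/day and vapour = 37.751 tonne/day.
The evaporator receives (1−α)·221.3 of feed at 0.679 water and removes 0.842 of that water:
0.842×0.679×(1−α)×221.3 = 37.751
(1−α) = 37.751/126.52 = 0.2984;  α = 0.7016.
Bypass flow = 0.7016×221.3 = 155.27 tonne/day.

155.3 tonne/day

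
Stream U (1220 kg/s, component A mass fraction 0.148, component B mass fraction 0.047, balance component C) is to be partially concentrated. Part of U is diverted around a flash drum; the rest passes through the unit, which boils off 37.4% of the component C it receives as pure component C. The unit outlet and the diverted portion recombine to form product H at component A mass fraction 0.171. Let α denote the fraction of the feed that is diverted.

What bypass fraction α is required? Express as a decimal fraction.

All 1220×0.148 = 180.56 kg/s of component A reaches H, so H = 180.56/0.171 = 1055.9 kg/s and vapour = 164.09 kg/s.
The evaporator receives (1−α)·1220 of feed at 0.805 component C and removes 0.374 of that component C:
0.374×0.805×(1−α)×1220 = 164.09
(1−α) = 164.09/367.31 = 0.4467;  α = 0.5533.

0.553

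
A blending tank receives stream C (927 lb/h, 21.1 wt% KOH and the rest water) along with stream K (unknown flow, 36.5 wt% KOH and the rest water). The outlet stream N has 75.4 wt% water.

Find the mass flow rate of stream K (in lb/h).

272.6 lb/h

Let K be the unknown flow. Total out = 927 + K.
water balance: 731.4 + 0.635·K = 0.754·(927 + K)
(0.635 − 0.754)·K = 0.754×927 − 731.4 = -32.445
K = -32.445 / -0.119 = 272.65 lb/h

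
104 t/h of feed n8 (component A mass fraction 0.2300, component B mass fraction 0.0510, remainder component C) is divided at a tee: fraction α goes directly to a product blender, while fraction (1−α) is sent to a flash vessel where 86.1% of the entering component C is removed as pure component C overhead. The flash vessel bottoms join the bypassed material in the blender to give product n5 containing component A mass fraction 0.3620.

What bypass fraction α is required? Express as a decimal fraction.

All 104×0.230 = 23.92 t/h of component A reaches n5, so n5 = 23.92/0.362 = 66.077 t/h and vapour = 37.923 t/h.
The evaporator receives (1−α)·104 of feed at 0.719 component C and removes 0.861 of that component C:
0.861×0.719×(1−α)×104 = 37.923
(1−α) = 37.923/64.382 = 0.5890;  α = 0.4110.

0.411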